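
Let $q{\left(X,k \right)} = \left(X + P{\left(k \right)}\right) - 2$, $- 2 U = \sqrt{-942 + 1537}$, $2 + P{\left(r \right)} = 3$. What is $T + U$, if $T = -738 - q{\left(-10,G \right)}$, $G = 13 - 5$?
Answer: $-727 - \frac{\sqrt{595}}{2} \approx -739.2$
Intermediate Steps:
$P{\left(r \right)} = 1$ ($P{\left(r \right)} = -2 + 3 = 1$)
$G = 8$
$U = - \frac{\sqrt{595}}{2}$ ($U = - \frac{\sqrt{-942 + 1537}}{2} = - \frac{\sqrt{595}}{2} \approx -12.196$)
$q{\left(X,k \right)} = -1 + X$ ($q{\left(X,k \right)} = \left(X + 1\right) - 2 = \left(1 + X\right) - 2 = -1 + X$)
$T = -727$ ($T = -738 - \left(-1 - 10\right) = -738 - -11 = -738 + 11 = -727$)
$T + U = -727 - \frac{\sqrt{595}}{2}$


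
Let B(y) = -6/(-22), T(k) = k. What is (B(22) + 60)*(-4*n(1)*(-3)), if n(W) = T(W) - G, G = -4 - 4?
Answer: 71604/11 ≈ 6509.5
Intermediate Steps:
G = -8
B(y) = 3/11 (B(y) = -6*(-1/22) = 3/11)
n(W) = 8 + W (n(W) = W - 1*(-8) = W + 8 = 8 + W)
(B(22) + 60)*(-4*n(1)*(-3)) = (3/11 + 60)*(-4*(8 + 1)*(-3)) = 663*(-4*9*(-3))/11 = 663*(-36*(-3))/11 = (663/11)*108 = 71604/11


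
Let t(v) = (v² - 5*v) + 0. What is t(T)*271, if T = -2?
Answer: 3794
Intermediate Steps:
t(v) = v² - 5*v
t(T)*271 = -2*(-5 - 2)*271 = -2*(-7)*271 = 14*271 = 3794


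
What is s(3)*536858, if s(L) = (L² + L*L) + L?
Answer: 11274018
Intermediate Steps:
s(L) = L + 2*L² (s(L) = (L² + L²) + L = 2*L² + L = L + 2*L²)
s(3)*536858 = (3*(1 + 2*3))*536858 = (3*(1 + 6))*536858 = (3*7)*536858 = 21*536858 = 11274018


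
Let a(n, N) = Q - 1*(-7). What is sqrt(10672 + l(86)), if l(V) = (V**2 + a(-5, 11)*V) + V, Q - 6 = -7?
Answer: sqrt(18670) ≈ 136.64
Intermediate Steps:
Q = -1 (Q = 6 - 7 = -1)
a(n, N) = 6 (a(n, N) = -1 - 1*(-7) = -1 + 7 = 6)
l(V) = V**2 + 7*V (l(V) = (V**2 + 6*V) + V = V**2 + 7*V)
sqrt(10672 + l(86)) = sqrt(10672 + 86*(7 + 86)) = sqrt(10672 + 86*93) = sqrt(10672 + 7998) = sqrt(18670)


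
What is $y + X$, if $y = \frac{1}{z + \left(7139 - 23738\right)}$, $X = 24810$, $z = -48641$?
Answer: $\frac{1618604399}{65240} \approx 24810.0$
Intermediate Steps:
$y = - \frac{1}{65240}$ ($y = \frac{1}{-48641 + \left(7139 - 23738\right)} = \frac{1}{-48641 - 16599} = \frac{1}{-65240} = - \frac{1}{65240} \approx -1.5328 \cdot 10^{-5}$)
$y + X = - \frac{1}{65240} + 24810 = \frac{1618604399}{65240}$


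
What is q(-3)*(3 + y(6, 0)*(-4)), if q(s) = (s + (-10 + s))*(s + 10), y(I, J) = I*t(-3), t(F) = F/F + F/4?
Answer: 336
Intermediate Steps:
t(F) = 1 + F/4 (t(F) = 1 + F*(1/4) = 1 + F/4)
y(I, J) = I/4 (y(I, J) = I*(1 + (1/4)*(-3)) = I*(1 - 3/4) = I*(1/4) = I/4)
q(s) = (-10 + 2*s)*(10 + s)
q(-3)*(3 + y(6, 0)*(-4)) = (-100 + 2*(-3)**2 + 10*(-3))*(3 + ((1/4)*6)*(-4)) = (-100 + 2*9 - 30)*(3 + (3/2)*(-4)) = (-100 + 18 - 30)*(3 - 6) = -112*(-3) = 336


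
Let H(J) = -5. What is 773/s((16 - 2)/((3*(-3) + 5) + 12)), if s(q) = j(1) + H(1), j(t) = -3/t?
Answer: -773/8 ≈ -96.625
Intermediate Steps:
s(q) = -8 (s(q) = -3/1 - 5 = -3*1 - 5 = -3 - 5 = -8)
773/s((16 - 2)/((3*(-3) + 5) + 12)) = 773/(-8) = 773*(-1/8) = -773/8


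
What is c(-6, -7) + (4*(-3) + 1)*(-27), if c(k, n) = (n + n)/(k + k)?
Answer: 1789/6 ≈ 298.17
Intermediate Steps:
c(k, n) = n/k (c(k, n) = (2*n)/((2*k)) = (2*n)*(1/(2*k)) = n/k)
c(-6, -7) + (4*(-3) + 1)*(-27) = -7/(-6) + (4*(-3) + 1)*(-27) = -7*(-⅙) + (-12 + 1)*(-27) = 7/6 - 11*(-27) = 7/6 + 297 = 1789/6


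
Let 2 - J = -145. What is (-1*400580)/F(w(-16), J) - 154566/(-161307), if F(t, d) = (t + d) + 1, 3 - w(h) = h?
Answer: -7176727282/2993141 ≈ -2397.7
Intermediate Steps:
J = 147 (J = 2 - 1*(-145) = 2 + 145 = 147)
w(h) = 3 - h
F(t, d) = 1 + d + t (F(t, d) = (d + t) + 1 = 1 + d + t)
(-1*400580)/F(w(-16), J) - 154566/(-161307) = (-1*400580)/(1 + 147 + (3 - 1*(-16))) - 154566/(-161307) = -400580/(1 + 147 + (3 + 16)) - 154566*(-1/161307) = -400580/(1 + 147 + 19) + 17174/17923 = -400580/167 + 17174/17923 = -7176727282/2993141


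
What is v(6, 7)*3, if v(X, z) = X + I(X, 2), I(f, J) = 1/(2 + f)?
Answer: 147/8 ≈ 18.375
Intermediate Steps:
v(X, z) = X + 1/(2 + X)
v(6, 7)*3 = ((1 + 6*(2 + 6))/(2 + 6))*3 = ((1 + 6*8)/8)*3 = ((1 + 48)/8)*3 = ((⅛)*49)*3 = (49/8)*3 = 147/8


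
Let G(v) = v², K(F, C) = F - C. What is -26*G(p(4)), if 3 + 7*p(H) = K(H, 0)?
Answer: -26/49 ≈ -0.53061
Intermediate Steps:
p(H) = -3/7 + H/7 (p(H) = -3/7 + (H - 1*0)/7 = -3/7 + (H + 0)/7 = -3/7 + H/7)
-26*G(p(4)) = -26*(-3/7 + (⅐)*4)² = -26*(-3/7 + 4/7)² = -26*(⅐)² = -26*1/49 = -26/49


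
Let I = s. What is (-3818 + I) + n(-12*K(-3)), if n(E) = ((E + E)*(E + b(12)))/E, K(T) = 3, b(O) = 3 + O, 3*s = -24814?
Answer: -36394/3 ≈ -12131.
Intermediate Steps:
s = -24814/3 (s = (1/3)*(-24814) = -24814/3 ≈ -8271.3)
I = -24814/3 ≈ -8271.3
n(E) = 30 + 2*E (n(E) = ((E + E)*(E + (3 + 12)))/E = ((2*E)*(E + 15))/E = ((2*E)*(15 + E))/E = (2*E*(15 + E))/E = 30 + 2*E)
(-3818 + I) + n(-12*K(-3)) = (-3818 - 24814/3) + (30 + 2*(-12*3)) = -36268/3 + (30 + 2*(-36)) = -36268/3 + (30 - 72) = -36268/3 - 42 = -36394/3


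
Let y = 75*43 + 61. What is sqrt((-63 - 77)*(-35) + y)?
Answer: sqrt(8186) ≈ 90.477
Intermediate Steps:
y = 3286 (y = 3225 + 61 = 3286)
sqrt((-63 - 77)*(-35) + y) = sqrt((-63 - 77)*(-35) + 3286) = sqrt(-140*(-35) + 3286) = sqrt(4900 + 3286) = sqrt(8186)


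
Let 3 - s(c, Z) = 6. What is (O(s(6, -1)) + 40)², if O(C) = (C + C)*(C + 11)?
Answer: 64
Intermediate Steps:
s(c, Z) = -3 (s(c, Z) = 3 - 1*6 = 3 - 6 = -3)
O(C) = 2*C*(11 + C) (O(C) = (2*C)*(11 + C) = 2*C*(11 + C))
(O(s(6, -1)) + 40)² = (2*(-3)*(11 - 3) + 40)² = (2*(-3)*8 + 40)² = (-48 + 40)² = (-8)² = 64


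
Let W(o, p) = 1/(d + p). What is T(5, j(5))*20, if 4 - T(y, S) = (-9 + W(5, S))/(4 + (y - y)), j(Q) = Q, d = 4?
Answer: 1120/9 ≈ 124.44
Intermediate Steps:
W(o, p) = 1/(4 + p)
T(y, S) = 25/4 - 1/(4*(4 + S)) (T(y, S) = 4 - (-9 + 1/(4 + S))/(4 + (y - y)) = 4 - (-9 + 1/(4 + S))/(4 + 0) = 4 - (-9 + 1/(4 + S))/4 = 4 - (-9/4 + 1/(4*(4 + S))) = 4 + (9/4 - 1/(4*(4 + S))) = 25/4 - 1/(4*(4 + S)))
T(5, j(5))*20 = ((99 + 25*5)/(4*(4 + 5)))*20 = ((¼)*(99 + 125)/9)*20 = ((¼)*(⅑)*224)*20 = (56/9)*20 = 1120/9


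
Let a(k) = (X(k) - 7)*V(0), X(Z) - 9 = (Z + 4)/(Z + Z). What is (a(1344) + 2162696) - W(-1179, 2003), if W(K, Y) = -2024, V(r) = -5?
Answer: 1454683435/672 ≈ 2.1647e+6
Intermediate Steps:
X(Z) = 9 + (4 + Z)/(2*Z) (X(Z) = 9 + (Z + 4)/(Z + Z) = 9 + (4 + Z)/((2*Z)) = 9 + (4 + Z)*(1/(2*Z)) = 9 + (4 + Z)/(2*Z))
a(k) = -25/2 - 10/k (a(k) = ((19/2 + 2/k) - 7)*(-5) = (5/2 + 2/k)*(-5) = -25/2 - 10/k)
(a(1344) + 2162696) - W(-1179, 2003) = ((-25/2 - 10/1344) + 2162696) - 1*(-2024) = ((-25/2 - 10*1/1344) + 2162696) + 2024 = ((-25/2 - 5/672) + 2162696) + 2024 = (-8405/672 + 2162696) + 2024 = 1453323307/672 + 2024 = 1454683435/672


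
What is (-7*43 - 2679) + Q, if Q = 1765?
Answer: -1215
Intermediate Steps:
(-7*43 - 2679) + Q = (-7*43 - 2679) + 1765 = (-301 - 2679) + 1765 = -2980 + 1765 = -1215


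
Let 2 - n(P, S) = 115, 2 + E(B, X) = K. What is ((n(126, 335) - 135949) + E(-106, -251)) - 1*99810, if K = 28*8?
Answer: -235650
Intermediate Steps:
K = 224
E(B, X) = 222 (E(B, X) = -2 + 224 = 222)
n(P, S) = -113 (n(P, S) = 2 - 1*115 = 2 - 115 = -113)
((n(126, 335) - 135949) + E(-106, -251)) - 1*99810 = ((-113 - 135949) + 222) - 1*99810 = (-136062 + 222) - 99810 = -135840 - 99810 = -235650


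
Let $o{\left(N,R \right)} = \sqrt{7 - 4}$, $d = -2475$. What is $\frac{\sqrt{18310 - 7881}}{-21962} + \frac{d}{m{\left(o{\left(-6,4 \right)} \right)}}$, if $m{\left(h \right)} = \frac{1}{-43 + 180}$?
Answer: $-339075 - \frac{\sqrt{10429}}{21962} \approx -3.3908 \cdot 10^{5}$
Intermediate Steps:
$o{\left(N,R \right)} = \sqrt{3}$
$m{\left(h \right)} = \frac{1}{137}$
$\frac{\sqrt{18310 - 7881}}{-21962} + \frac{d}{m{\left(o{\left(-6,4 \right)} \right)}} = \frac{\sqrt{18310 - 7881}}{-21962} - 2475 \frac{1}{\frac{1}{137}} = \sqrt{10429} \left(- \frac{1}{21962}\right) - 339075 = - \frac{\sqrt{10429}}{21962} - 339075 = -339075 - \frac{\sqrt{10429}}{21962}$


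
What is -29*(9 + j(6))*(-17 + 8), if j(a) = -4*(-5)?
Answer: 7569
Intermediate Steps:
j(a) = 20
-29*(9 + j(6))*(-17 + 8) = -29*(9 + 20)*(-17 + 8) = -841*(-9) = -29*(-261) = 7569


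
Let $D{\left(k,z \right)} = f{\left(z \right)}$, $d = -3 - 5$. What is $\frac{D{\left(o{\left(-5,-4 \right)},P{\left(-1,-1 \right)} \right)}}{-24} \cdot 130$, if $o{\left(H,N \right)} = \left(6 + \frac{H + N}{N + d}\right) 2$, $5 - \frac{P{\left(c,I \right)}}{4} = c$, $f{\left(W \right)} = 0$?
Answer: $0$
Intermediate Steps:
$d = -8$
$P{\left(c,I \right)} = 20 - 4 c$
$o{\left(H,N \right)} = 12 + \frac{2 \left(H + N\right)}{-8 + N}$ ($o{\left(H,N \right)} = \left(6 + \frac{H + N}{N - 8}\right) 2 = \left(6 + \frac{H + N}{-8 + N}\right) 2 = 12 + \frac{2 \left(H + N\right)}{-8 + N}$)
$D{\left(k,z \right)} = 0$
$\frac{D{\left(o{\left(-5,-4 \right)},P{\left(-1,-1 \right)} \right)}}{-24} \cdot 130 = \frac{0}{-24} \cdot 130 = 0 \left(- \frac{1}{24}\right) 130 = 0 \cdot 130 = 0$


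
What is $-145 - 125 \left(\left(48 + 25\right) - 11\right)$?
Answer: $-7895$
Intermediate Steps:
$-145 - 125 \left(\left(48 + 25\right) - 11\right) = -145 - 125 \left(73 - 11\right) = -145 - 7750 = -7895$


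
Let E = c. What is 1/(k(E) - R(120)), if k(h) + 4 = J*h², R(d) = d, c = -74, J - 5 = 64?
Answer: 1/377720 ≈ 2.6475e-6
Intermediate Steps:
J = 69 (J = 5 + 64 = 69)
E = -74
k(h) = -4 + 69*h²
1/(k(E) - R(120)) = 1/((-4 + 69*(-74)²) - 1*120) = 1/((-4 + 69*5476) - 120) = 1/((-4 + 377844) - 120) = 1/(377840 - 120) = 1/377720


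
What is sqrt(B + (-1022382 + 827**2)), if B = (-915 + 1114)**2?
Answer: 2*I*sqrt(74713) ≈ 546.67*I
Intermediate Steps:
B = 39601 (B = 199**2 = 39601)
sqrt(B + (-1022382 + 827**2)) = sqrt(39601 + (-1022382 + 827**2)) = sqrt(39601 + (-1022382 + 683929)) = sqrt(39601 - 338453) = sqrt(-298852) = 2*I*sqrt(74713)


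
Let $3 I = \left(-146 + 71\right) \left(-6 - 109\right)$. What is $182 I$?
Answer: $523250$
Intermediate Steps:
$I = 2875$ ($I = \frac{\left(-146 + 71\right) \left(-6 - 109\right)}{3} = \frac{\left(-75\right) \left(-115\right)}{3} = \frac{1}{3} \cdot 8625 = 2875$)
$182 I = 182 \cdot 2875 = 523250$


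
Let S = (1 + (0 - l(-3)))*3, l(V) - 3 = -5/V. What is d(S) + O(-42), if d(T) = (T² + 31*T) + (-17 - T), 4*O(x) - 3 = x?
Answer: -943/4 ≈ -235.75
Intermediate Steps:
l(V) = 3 - 5/V
O(x) = ¾ + x/4
S = -11 (S = (1 + (0 - (3 - 5/(-3))))*3 = (1 + (0 - (3 - 5*(-⅓))))*3 = (1 + (0 - (3 + 5/3)))*3 = (1 + (0 - 1*14/3))*3 = (1 + (0 - 14/3))*3 = (1 - 14/3)*3 = -11/3*3 = -11)
d(T) = -17 + T² + 30*T
d(S) + O(-42) = (-17 + (-11)² + 30*(-11)) + (¾ + (¼)*(-42)) = (-17 + 121 - 330) + (¾ - 21/2) = -226 - 39/4 = -943/4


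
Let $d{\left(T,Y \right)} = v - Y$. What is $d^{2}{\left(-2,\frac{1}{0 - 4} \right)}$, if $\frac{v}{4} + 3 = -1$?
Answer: $\frac{3969}{16} \approx 248.06$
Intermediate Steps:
$v = -16$ ($v = -12 + 4 \left(-1\right) = -12 - 4 = -16$)
$d{\left(T,Y \right)} = -16 - Y$
$d^{2}{\left(-2,\frac{1}{0 - 4} \right)} = \left(-16 - \frac{1}{0 - 4}\right)^{2} = \left(-16 - \frac{1}{-4}\right)^{2} = \left(-16 - - \frac{1}{4}\right)^{2} = \left(-16 + \frac{1}{4}\right)^{2} = \left(- \frac{63}{4}\right)^{2} = \frac{3969}{16}$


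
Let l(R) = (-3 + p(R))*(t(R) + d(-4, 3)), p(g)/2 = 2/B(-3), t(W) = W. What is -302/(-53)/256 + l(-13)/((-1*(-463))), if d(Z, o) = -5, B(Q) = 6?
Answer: 354841/3140992 ≈ 0.11297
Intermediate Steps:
p(g) = ⅔ (p(g) = 2*(2/6) = 2*(2*(⅙)) = 2*(⅓) = ⅔)
l(R) = 35/3 - 7*R/3 (l(R) = (-3 + ⅔)*(R - 5) = -7*(-5 + R)/3 = 35/3 - 7*R/3)
-302/(-53)/256 + l(-13)/((-1*(-463))) = -302/(-53)/256 + (35/3 - 7/3*(-13))/((-1*(-463))) = -302*(-1/53)*(1/256) + (35/3 + 91/3)/463 = (302/53)*(1/256) + 42*(1/463) = 151/6784 + 42/463 = 354841/3140992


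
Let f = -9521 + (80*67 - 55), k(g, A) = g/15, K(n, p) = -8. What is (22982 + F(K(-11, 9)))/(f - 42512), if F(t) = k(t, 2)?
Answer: -172361/350460 ≈ -0.49181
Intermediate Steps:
k(g, A) = g/15 (k(g, A) = g*(1/15) = g/15)
F(t) = t/15
f = -4216 (f = -9521 + (5360 - 55) = -9521 + 5305 = -4216)
(22982 + F(K(-11, 9)))/(f - 42512) = (22982 + (1/15)*(-8))/(-4216 - 42512) = (22982 - 8/15)/(-46728) = (344722/15)*(-1/46728) = -172361/350460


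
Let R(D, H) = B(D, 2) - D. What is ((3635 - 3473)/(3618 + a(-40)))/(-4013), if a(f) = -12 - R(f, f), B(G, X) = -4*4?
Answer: -9/798587 ≈ -1.1270e-5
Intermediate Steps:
B(G, X) = -16
R(D, H) = -16 - D
a(f) = 4 + f (a(f) = -12 - (-16 - f) = -12 + (16 + f) = 4 + f)
((3635 - 3473)/(3618 + a(-40)))/(-4013) = ((3635 - 3473)/(3618 + (4 - 40)))/(-4013) = (162/(3618 - 36))*(-1/4013) = (162/3582)*(-1/4013) = (162*(1/3582))*(-1/4013) = (9/199)*(-1/4013) = -9/798587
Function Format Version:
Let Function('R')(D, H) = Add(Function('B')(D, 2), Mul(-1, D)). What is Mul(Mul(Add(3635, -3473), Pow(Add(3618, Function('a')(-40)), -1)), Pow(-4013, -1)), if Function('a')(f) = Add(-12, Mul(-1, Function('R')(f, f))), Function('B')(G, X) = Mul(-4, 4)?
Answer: Rational(-9, 798587) ≈ -1.1270e-5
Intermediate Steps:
Function('B')(G, X) = -16
Function('R')(D, H) = Add(-16, Mul(-1, D))
Function('a')(f) = Add(4, f) (Function('a')(f) = Add(-12, Mul(-1, Add(-16, Mul(-1, f)))) = Add(-12, Add(16, f)) = Add(4, f))
Mul(Mul(Add(3635, -3473), Pow(Add(3618, Function('a')(-40)), -1)), Pow(-4013, -1)) = Mul(Mul(Add(3635, -3473), Pow(Add(3618, Add(4, -40)), -1)), Pow(-4013, -1)) = Mul(Mul(162, Pow(Add(3618, -36), -1)), Rational(-1, 4013)) = Mul(Mul(162, Pow(3582, -1)), Rational(-1, 4013)) = Mul(Mul(162, Rational(1, 3582)), Rational(-1, 4013)) = Mul(Rational(9, 199), Rational(-1, 4013)) = Rational(-9, 798587)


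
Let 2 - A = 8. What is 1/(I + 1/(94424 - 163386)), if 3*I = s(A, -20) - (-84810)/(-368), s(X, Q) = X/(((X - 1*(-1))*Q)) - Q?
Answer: -475837800/33391441781 ≈ -0.014250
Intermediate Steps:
A = -6 (A = 2 - 1*8 = 2 - 8 = -6)
s(X, Q) = -Q + X/(Q*(1 + X)) (s(X, Q) = X/(((X + 1)*Q)) - Q = X/(((1 + X)*Q)) - Q = X/((Q*(1 + X))) - Q = X*(1/(Q*(1 + X))) - Q = X/(Q*(1 + X)) - Q = -Q + X/(Q*(1 + X)))
I = -968401/13800 (I = ((-6 - 1*(-20)² - 1*(-6)*(-20)²)/((-20)*(1 - 6)) - (-84810)/(-368))/3 = (-1/20*(-6 - 1*400 - 1*(-6)*400)/(-5) - (-84810)*(-1)/368)/3 = (-1/20*(-⅕)*(-6 - 400 + 2400) - 330*257/368)/3 = (-1/20*(-⅕)*1994 - 42405/184)/3 = (997/50 - 42405/184)/3 = (⅓)*(-968401/4600) = -968401/13800 ≈ -70.174)
1/(I + 1/(94424 - 163386)) = 1/(-968401/13800 + 1/(94424 - 163386)) = 1/(-968401/13800 + 1/(-68962)) = 1/(-968401/13800 - 1/68962) = 1/(-33391441781/475837800) = -475837800/33391441781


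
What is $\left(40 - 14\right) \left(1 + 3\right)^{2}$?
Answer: $416$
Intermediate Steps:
$\left(40 - 14\right) \left(1 + 3\right)^{2} = 26 \cdot 4^{2} = 26 \cdot 16 = 416$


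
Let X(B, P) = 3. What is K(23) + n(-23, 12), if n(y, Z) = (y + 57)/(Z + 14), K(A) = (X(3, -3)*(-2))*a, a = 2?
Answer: -139/13 ≈ -10.692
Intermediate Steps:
K(A) = -12 (K(A) = (3*(-2))*2 = -6*2 = -12)
n(y, Z) = (57 + y)/(14 + Z)
K(23) + n(-23, 12) = -12 + (57 - 23)/(14 + 12) = -12 + 34/26 = -12 + (1/26)*34 = -12 + 17/13 = -139/13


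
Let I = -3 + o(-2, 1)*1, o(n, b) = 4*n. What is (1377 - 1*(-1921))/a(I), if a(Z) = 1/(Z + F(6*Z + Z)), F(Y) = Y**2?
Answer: 19517564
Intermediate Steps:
I = -11 (I = -3 + (4*(-2))*1 = -3 - 8*1 = -3 - 8 = -11)
a(Z) = 1/(Z + 49*Z**2) (a(Z) = 1/(Z + (6*Z + Z)**2) = 1/(Z + (7*Z)**2) = 1/(Z + 49*Z**2))
(1377 - 1*(-1921))/a(I) = (1377 - 1*(-1921))/((1/((-11)*(1 + 49*(-11))))) = (1377 + 1921)/((-1/(11*(1 - 539)))) = 3298/((-1/11/(-538))) = 3298/((-1/11*(-1/538))) = 3298/(1/5918) = 3298*5918 = 19517564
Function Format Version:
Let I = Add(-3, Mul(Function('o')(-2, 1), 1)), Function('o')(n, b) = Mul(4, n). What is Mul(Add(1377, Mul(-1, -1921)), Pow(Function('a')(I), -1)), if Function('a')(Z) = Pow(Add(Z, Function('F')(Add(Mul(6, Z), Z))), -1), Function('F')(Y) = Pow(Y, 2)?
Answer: 19517564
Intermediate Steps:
I = -11 (I = Add(-3, Mul(Mul(4, -2), 1)) = Add(-3, Mul(-8, 1)) = Add(-3, -8) = -11)
Function('a')(Z) = Pow(Add(Z, Mul(49, Pow(Z, 2))), -1) (Function('a')(Z) = Pow(Add(Z, Pow(Add(Mul(6, Z), Z), 2)), -1) = Pow(Add(Z, Pow(Mul(7, Z), 2)), -1) = Pow(Add(Z, Mul(49, Pow(Z, 2))), -1))
Mul(Add(1377, Mul(-1, -1921)), Pow(Function('a')(I), -1)) = Mul(Add(1377, Mul(-1, -1921)), Pow(Mul(Pow(-11, -1), Pow(Add(1, Mul(49, -11)), -1)), -1)) = Mul(Add(1377, 1921), Pow(Mul(Rational(-1, 11), Pow(Add(1, -539), -1)), -1)) = Mul(3298, Pow(Mul(Rational(-1, 11), Pow(-538, -1)), -1)) = Mul(3298, Pow(Mul(Rational(-1, 11), Rational(-1, 538)), -1)) = Mul(3298, Pow(Rational(1, 5918), -1)) = Mul(3298, 5918) = 19517564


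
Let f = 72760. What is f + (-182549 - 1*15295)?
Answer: -125084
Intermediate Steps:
f + (-182549 - 1*15295) = 72760 + (-182549 - 1*15295) = 72760 + (-182549 - 15295) = 72760 - 197844 = -125084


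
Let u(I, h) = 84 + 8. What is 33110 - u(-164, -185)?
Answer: 33018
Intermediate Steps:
u(I, h) = 92
33110 - u(-164, -185) = 33110 - 1*92 = 33110 - 92 = 33018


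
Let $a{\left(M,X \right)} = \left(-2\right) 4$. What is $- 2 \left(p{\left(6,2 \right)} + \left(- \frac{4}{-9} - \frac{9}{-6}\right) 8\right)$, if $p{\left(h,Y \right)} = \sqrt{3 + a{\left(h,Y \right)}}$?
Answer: $- \frac{280}{9} - 2 i \sqrt{5} \approx -31.111 - 4.4721 i$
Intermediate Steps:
$a{\left(M,X \right)} = -8$
$p{\left(h,Y \right)} = i \sqrt{5}$ ($p{\left(h,Y \right)} = \sqrt{3 - 8} = \sqrt{-5} = i \sqrt{5}$)
$- 2 \left(p{\left(6,2 \right)} + \left(- \frac{4}{-9} - \frac{9}{-6}\right) 8\right) = - 2 \left(i \sqrt{5} + \left(- \frac{4}{-9} - \frac{9}{-6}\right) 8\right) = - 2 \left(i \sqrt{5} + \left(\left(-4\right) \left(- \frac{1}{9}\right) - - \frac{3}{2}\right) 8\right) = - 2 \left(i \sqrt{5} + \left(\frac{4}{9} + \frac{3}{2}\right) 8\right) = - 2 \left(i \sqrt{5} + \frac{35}{18} \cdot 8\right) = - 2 \left(i \sqrt{5} + \frac{140}{9}\right) = - 2 \left(\frac{140}{9} + i \sqrt{5}\right) = - \frac{280}{9} - 2 i \sqrt{5}$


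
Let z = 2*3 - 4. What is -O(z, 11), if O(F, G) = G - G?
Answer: 0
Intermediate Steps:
z = 2 (z = 6 - 4 = 2)
O(F, G) = 0
-O(z, 11) = -1*0 = 0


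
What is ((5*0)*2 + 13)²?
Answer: 169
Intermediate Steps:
((5*0)*2 + 13)² = (0*2 + 13)² = (0 + 13)² = 13² = 169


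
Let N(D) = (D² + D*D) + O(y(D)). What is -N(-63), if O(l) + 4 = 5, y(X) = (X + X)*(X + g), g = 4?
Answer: -7939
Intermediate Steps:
y(X) = 2*X*(4 + X) (y(X) = (X + X)*(X + 4) = (2*X)*(4 + X) = 2*X*(4 + X))
O(l) = 1 (O(l) = -4 + 5 = 1)
N(D) = 1 + 2*D² (N(D) = (D² + D*D) + 1 = (D² + D²) + 1 = 2*D² + 1 = 1 + 2*D²)
-N(-63) = -(1 + 2*(-63)²) = -(1 + 2*3969) = -(1 + 7938) = -1*7939 = -7939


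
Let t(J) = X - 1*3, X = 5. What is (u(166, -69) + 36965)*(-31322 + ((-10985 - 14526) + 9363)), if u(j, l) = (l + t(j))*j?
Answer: -1226767210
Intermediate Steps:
t(J) = 2 (t(J) = 5 - 1*3 = 5 - 3 = 2)
u(j, l) = j*(2 + l) (u(j, l) = (l + 2)*j = (2 + l)*j = j*(2 + l))
(u(166, -69) + 36965)*(-31322 + ((-10985 - 14526) + 9363)) = (166*(2 - 69) + 36965)*(-31322 + ((-10985 - 14526) + 9363)) = (166*(-67) + 36965)*(-31322 + (-25511 + 9363)) = (-11122 + 36965)*(-31322 - 16148) = 25843*(-47470) = -1226767210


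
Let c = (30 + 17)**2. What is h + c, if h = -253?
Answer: 1956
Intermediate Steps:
c = 2209 (c = 47**2 = 2209)
h + c = -253 + 2209 = 1956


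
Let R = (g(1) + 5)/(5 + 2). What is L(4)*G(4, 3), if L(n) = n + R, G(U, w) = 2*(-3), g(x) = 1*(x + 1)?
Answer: -30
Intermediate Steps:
g(x) = 1 + x (g(x) = 1*(1 + x) = 1 + x)
R = 1 (R = ((1 + 1) + 5)/(5 + 2) = (2 + 5)/7 = 7*(1/7) = 1)
G(U, w) = -6
L(n) = 1 + n (L(n) = n + 1 = 1 + n)
L(4)*G(4, 3) = (1 + 4)*(-6) = 5*(-6) = -30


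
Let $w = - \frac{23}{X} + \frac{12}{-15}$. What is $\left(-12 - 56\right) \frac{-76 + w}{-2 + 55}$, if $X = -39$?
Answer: $\frac{1010548}{10335} \approx 97.779$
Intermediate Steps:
$w = - \frac{41}{195}$ ($w = - \frac{23}{-39} + \frac{12}{-15} = \left(-23\right) \left(- \frac{1}{39}\right) + 12 \left(- \frac{1}{15}\right) = \frac{23}{39} - \frac{4}{5} = - \frac{41}{195} \approx -0.21026$)
$\left(-12 - 56\right) \frac{-76 + w}{-2 + 55} = \left(-12 - 56\right) \frac{-76 - \frac{41}{195}}{-2 + 55} = - 68 \left(- \frac{14861}{195 \cdot 53}\right) = - 68 \left(\left(- \frac{14861}{195}\right) \frac{1}{53}\right) = \left(-68\right) \left(- \frac{14861}{10335}\right) = \frac{1010548}{10335}$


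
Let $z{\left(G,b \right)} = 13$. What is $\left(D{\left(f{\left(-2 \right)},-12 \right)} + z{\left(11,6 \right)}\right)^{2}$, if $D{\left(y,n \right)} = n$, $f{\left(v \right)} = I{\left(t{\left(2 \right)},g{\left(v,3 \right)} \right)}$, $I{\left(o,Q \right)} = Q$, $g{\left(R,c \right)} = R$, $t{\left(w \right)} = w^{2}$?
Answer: $1$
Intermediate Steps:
$f{\left(v \right)} = v$
$\left(D{\left(f{\left(-2 \right)},-12 \right)} + z{\left(11,6 \right)}\right)^{2} = \left(-12 + 13\right)^{2} = 1^{2} = 1$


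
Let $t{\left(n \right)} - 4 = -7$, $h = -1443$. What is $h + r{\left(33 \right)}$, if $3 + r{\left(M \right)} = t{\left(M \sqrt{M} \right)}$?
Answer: $-1449$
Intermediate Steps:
$t{\left(n \right)} = -3$ ($t{\left(n \right)} = 4 - 7 = -3$)
$r{\left(M \right)} = -6$ ($r{\left(M \right)} = -3 - 3 = -6$)
$h + r{\left(33 \right)} = -1443 - 6 = -1449$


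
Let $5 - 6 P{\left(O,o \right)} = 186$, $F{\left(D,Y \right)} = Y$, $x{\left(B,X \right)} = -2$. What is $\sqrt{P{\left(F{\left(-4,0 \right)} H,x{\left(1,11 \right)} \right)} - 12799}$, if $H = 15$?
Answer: $\frac{5 i \sqrt{18474}}{6} \approx 113.27 i$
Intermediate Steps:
$P{\left(O,o \right)} = - \frac{181}{6}$ ($P{\left(O,o \right)} = \frac{5}{6} - 31 = - \frac{181}{6}$)
$\sqrt{P{\left(F{\left(-4,0 \right)} H,x{\left(1,11 \right)} \right)} - 12799} = \sqrt{- \frac{181}{6} - 12799} = \sqrt{- \frac{76975}{6}} = \frac{5 i \sqrt{18474}}{6}$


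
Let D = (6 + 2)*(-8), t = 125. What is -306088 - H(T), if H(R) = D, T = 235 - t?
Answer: -306024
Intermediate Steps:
T = 110 (T = 235 - 1*125 = 235 - 125 = 110)
D = -64 (D = 8*(-8) = -64)
H(R) = -64
-306088 - H(T) = -306088 - 1*(-64) = -306088 + 64 = -306024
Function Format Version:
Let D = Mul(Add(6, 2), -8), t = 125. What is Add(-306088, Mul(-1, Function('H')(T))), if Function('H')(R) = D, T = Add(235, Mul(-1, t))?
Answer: -306024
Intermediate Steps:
T = 110 (T = Add(235, Mul(-1, 125)) = Add(235, -125) = 110)
D = -64 (D = Mul(8, -8) = -64)
Function('H')(R) = -64
Add(-306088, Mul(-1, Function('H')(T))) = Add(-306088, Mul(-1, -64)) = Add(-306088, 64) = -306024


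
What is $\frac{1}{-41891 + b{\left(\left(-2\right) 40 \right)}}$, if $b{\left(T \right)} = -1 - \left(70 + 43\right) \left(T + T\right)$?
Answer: $- \frac{1}{23812} \approx -4.1996 \cdot 10^{-5}$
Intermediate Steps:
$b{\left(T \right)} = -1 - 226 T$ ($b{\left(T \right)} = -1 - 113 \cdot 2 T = -1 - 226 T$)
$\frac{1}{-41891 + b{\left(\left(-2\right) 40 \right)}} = \frac{1}{-41891 - \left(1 + 226 \left(\left(-2\right) 40\right)\right)} = \frac{1}{-41891 - -18079} = \frac{1}{-41891 + \left(-1 + 18080\right)} = \frac{1}{-41891 + 18079} = \frac{1}{-23812} = - \frac{1}{23812}$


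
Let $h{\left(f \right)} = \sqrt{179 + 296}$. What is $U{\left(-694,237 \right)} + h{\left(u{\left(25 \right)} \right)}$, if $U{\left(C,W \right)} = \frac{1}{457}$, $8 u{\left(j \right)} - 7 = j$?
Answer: $\frac{1}{457} + 5 \sqrt{19} \approx 21.797$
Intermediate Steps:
$u{\left(j \right)} = \frac{7}{8} + \frac{j}{8}$
$U{\left(C,W \right)} = \frac{1}{457}$
$h{\left(f \right)} = 5 \sqrt{19}$ ($h{\left(f \right)} = \sqrt{475} = 5 \sqrt{19}$)
$U{\left(-694,237 \right)} + h{\left(u{\left(25 \right)} \right)} = \frac{1}{457} + 5 \sqrt{19}$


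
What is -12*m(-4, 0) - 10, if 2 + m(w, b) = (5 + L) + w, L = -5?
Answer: 62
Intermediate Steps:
m(w, b) = -2 + w (m(w, b) = -2 + ((5 - 5) + w) = -2 + (0 + w) = -2 + w)
-12*m(-4, 0) - 10 = -12*(-2 - 4) - 10 = -12*(-6) - 10 = 72 - 10 = 62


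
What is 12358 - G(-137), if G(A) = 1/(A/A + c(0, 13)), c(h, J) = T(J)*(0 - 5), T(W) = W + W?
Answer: 1594183/129 ≈ 12358.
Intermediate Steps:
T(W) = 2*W
c(h, J) = -10*J (c(h, J) = (2*J)*(0 - 5) = (2*J)*(-5) = -10*J)
G(A) = -1/129 (G(A) = 1/(A/A - 10*13) = 1/(1 - 130) = 1/(-129) = -1/129)
12358 - G(-137) = 12358 - 1*(-1/129) = 12358 + 1/129 = 1594183/129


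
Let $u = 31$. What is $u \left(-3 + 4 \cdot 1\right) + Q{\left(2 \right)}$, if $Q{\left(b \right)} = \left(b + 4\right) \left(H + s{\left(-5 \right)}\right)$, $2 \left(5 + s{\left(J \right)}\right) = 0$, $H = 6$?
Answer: $37$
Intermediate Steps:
$s{\left(J \right)} = -5$ ($s{\left(J \right)} = -5 + \frac{1}{2} \cdot 0 = -5 + 0 = -5$)
$Q{\left(b \right)} = 4 + b$ ($Q{\left(b \right)} = \left(b + 4\right) \left(6 - 5\right) = \left(4 + b\right) 1 = 4 + b$)
$u \left(-3 + 4 \cdot 1\right) + Q{\left(2 \right)} = 31 \left(-3 + 4 \cdot 1\right) + \left(4 + 2\right) = 31 \left(-3 + 4\right) + 6 = 31 \cdot 1 + 6 = 31 + 6 = 37$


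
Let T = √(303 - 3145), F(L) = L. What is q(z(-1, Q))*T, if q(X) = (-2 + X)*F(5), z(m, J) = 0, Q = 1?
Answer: -70*I*√58 ≈ -533.1*I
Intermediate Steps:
q(X) = -10 + 5*X (q(X) = (-2 + X)*5 = -10 + 5*X)
T = 7*I*√58 (T = √(-2842) = 7*I*√58 ≈ 53.31*I)
q(z(-1, Q))*T = (-10 + 5*0)*(7*I*√58) = (-10 + 0)*(7*I*√58) = -70*I*√58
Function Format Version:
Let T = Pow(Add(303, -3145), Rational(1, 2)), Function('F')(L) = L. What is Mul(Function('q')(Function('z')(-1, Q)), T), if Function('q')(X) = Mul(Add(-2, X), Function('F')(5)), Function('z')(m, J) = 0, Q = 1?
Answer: Mul(-70, I, Pow(58, Rational(1, 2))) ≈ Mul(-533.10, I)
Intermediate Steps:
Function('q')(X) = Add(-10, Mul(5, X)) (Function('q')(X) = Mul(Add(-2, X), 5) = Add(-10, Mul(5, X)))
T = Mul(7, I, Pow(58, Rational(1, 2))) (T = Pow(-2842, Rational(1, 2)) = Mul(7, I, Pow(58, Rational(1, 2))) ≈ Mul(53.310, I))
Mul(Function('q')(Function('z')(-1, Q)), T) = Mul(Add(-10, Mul(5, 0)), Mul(7, I, Pow(58, Rational(1, 2)))) = Mul(Add(-10, 0), Mul(7, I, Pow(58, Rational(1, 2)))) = Mul(-10, Mul(7, I, Pow(58, Rational(1, 2)))) = Mul(-70, I, Pow(58, Rational(1, 2)))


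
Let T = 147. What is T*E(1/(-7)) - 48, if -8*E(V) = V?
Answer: -363/8 ≈ -45.375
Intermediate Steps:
E(V) = -V/8
T*E(1/(-7)) - 48 = 147*(-⅛/(-7)) - 48 = 147*(-⅛*(-⅐)) - 48 = 147*(1/56) - 48 = 21/8 - 48 = -363/8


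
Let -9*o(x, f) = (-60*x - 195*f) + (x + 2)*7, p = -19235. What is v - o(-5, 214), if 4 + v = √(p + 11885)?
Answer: -13829/3 + 35*I*√6 ≈ -4609.7 + 85.732*I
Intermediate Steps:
o(x, f) = -14/9 + 53*x/9 + 65*f/3 (o(x, f) = -((-60*x - 195*f) + (x + 2)*7)/9 = -((-195*f - 60*x) + (2 + x)*7)/9 = -((-195*f - 60*x) + (14 + 7*x))/9 = -(14 - 195*f - 53*x)/9 = -14/9 + 53*x/9 + 65*f/3)
v = -4 + 35*I*√6 (v = -4 + √(-19235 + 11885) = -4 + √(-7350) = -4 + 35*I*√6 ≈ -4.0 + 85.732*I)
v - o(-5, 214) = (-4 + 35*I*√6) - (-14/9 + (53/9)*(-5) + (65/3)*214) = (-4 + 35*I*√6) - (-14/9 - 265/9 + 13910/3) = (-4 + 35*I*√6) - 1*13817/3 = (-4 + 35*I*√6) - 13817/3 = -13829/3 + 35*I*√6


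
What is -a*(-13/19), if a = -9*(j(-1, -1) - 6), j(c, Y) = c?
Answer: 819/19 ≈ 43.105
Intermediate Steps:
a = 63 (a = -9*(-1 - 6) = -9*(-7) = 63)
-a*(-13/19) = -63*(-13/19) = -63*(-13*1/19) = -63*(-13)/19 = -1*(-819/19) = 819/19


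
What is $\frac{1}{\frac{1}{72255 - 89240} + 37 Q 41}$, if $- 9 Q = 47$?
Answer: $- \frac{152865}{1211013524} \approx -0.00012623$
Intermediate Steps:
$Q = - \frac{47}{9}$ ($Q = \left(- \frac{1}{9}\right) 47 = - \frac{47}{9} \approx -5.2222$)
$\frac{1}{\frac{1}{72255 - 89240} + 37 Q 41} = \frac{1}{\frac{1}{72255 - 89240} + 37 \left(- \frac{47}{9}\right) 41} = \frac{1}{\frac{1}{-16985} - \frac{71299}{9}} = \frac{1}{- \frac{1}{16985} - \frac{71299}{9}} = \frac{1}{- \frac{1211013524}{152865}} = - \frac{152865}{1211013524}$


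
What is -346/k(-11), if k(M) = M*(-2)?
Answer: -173/11 ≈ -15.727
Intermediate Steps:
k(M) = -2*M
-346/k(-11) = -346/((-2*(-11))) = -346/22 = -346*1/22 = -173/11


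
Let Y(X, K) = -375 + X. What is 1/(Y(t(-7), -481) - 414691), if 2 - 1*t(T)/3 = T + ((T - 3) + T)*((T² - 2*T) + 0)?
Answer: -1/411826 ≈ -2.4282e-6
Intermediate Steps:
t(T) = 6 - 3*T - 3*(-3 + 2*T)*(T² - 2*T) (t(T) = 6 - 3*(T + ((T - 3) + T)*((T² - 2*T) + 0)) = 6 - 3*(T + ((-3 + T) + T)*(T² - 2*T)) = 6 - 3*(T + (-3 + 2*T)*(T² - 2*T)) = 6 + (-3*T - 3*(-3 + 2*T)*(T² - 2*T)) = 6 - 3*T - 3*(-3 + 2*T)*(T² - 2*T))
1/(Y(t(-7), -481) - 414691) = 1/((-375 + (6 - 21*(-7) - 6*(-7)³ + 21*(-7)²)) - 414691) = 1/((-375 + (6 + 147 - 6*(-343) + 21*49)) - 414691) = 1/((-375 + (6 + 147 + 2058 + 1029)) - 414691) = 1/((-375 + 3240) - 414691) = 1/(2865 - 414691) = 1/(-411826) = -1/411826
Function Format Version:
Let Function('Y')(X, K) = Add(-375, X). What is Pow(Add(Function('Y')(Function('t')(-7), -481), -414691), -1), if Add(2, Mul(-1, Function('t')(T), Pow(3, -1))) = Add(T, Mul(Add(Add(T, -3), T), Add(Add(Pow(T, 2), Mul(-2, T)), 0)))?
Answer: Rational(-1, 411826) ≈ -2.4282e-6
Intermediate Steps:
Function('t')(T) = Add(6, Mul(-3, T), Mul(-3, Add(-3, Mul(2, T)), Add(Pow(T, 2), Mul(-2, T)))) (Function('t')(T) = Add(6, Mul(-3, Add(T, Mul(Add(Add(T, -3), T), Add(Add(Pow(T, 2), Mul(-2, T)), 0))))) = Add(6, Mul(-3, Add(T, Mul(Add(Add(-3, T), T), Add(Pow(T, 2), Mul(-2, T)))))) = Add(6, Mul(-3, Add(T, Mul(Add(-3, Mul(2, T)), Add(Pow(T, 2), Mul(-2, T)))))) = Add(6, Add(Mul(-3, T), Mul(-3, Add(-3, Mul(2, T)), Add(Pow(T, 2), Mul(-2, T))))) = Add(6, Mul(-3, T), Mul(-3, Add(-3, Mul(2, T)), Add(Pow(T, 2), Mul(-2, T)))))
Pow(Add(Function('Y')(Function('t')(-7), -481), -414691), -1) = Pow(Add(Add(-375, Add(6, Mul(-21, -7), Mul(-6, Pow(-7, 3)), Mul(21, Pow(-7, 2)))), -414691), -1) = Pow(Add(Add(-375, Add(6, 147, Mul(-6, -343), Mul(21, 49))), -414691), -1) = Pow(Add(Add(-375, Add(6, 147, 2058, 1029)), -414691), -1) = Pow(Add(Add(-375, 3240), -414691), -1) = Pow(Add(2865, -414691), -1) = Pow(-411826, -1) = Rational(-1, 411826)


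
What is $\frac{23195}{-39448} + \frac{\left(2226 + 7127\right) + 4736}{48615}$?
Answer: $- \frac{571842053}{1917764520} \approx -0.29818$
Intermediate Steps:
$\frac{23195}{-39448} + \frac{\left(2226 + 7127\right) + 4736}{48615} = 23195 \left(- \frac{1}{39448}\right) + \left(9353 + 4736\right) \frac{1}{48615} = - \frac{23195}{39448} + 14089 \cdot \frac{1}{48615} = - \frac{23195}{39448} + \frac{14089}{48615} = - \frac{571842053}{1917764520}$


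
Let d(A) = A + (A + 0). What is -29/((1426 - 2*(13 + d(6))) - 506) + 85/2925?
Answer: -1/234 ≈ -0.0042735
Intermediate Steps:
d(A) = 2*A (d(A) = A + A = 2*A)
-29/((1426 - 2*(13 + d(6))) - 506) + 85/2925 = -29/((1426 - 2*(13 + 2*6)) - 506) + 85/2925 = -29/((1426 - 2*(13 + 12)) - 506) + 85*(1/2925) = -29/((1426 - 2*25) - 506) + 17/585 = -29/((1426 - 50) - 506) + 17/585 = -29/(1376 - 506) + 17/585 = -29/870 + 17/585 = -29*1/870 + 17/585 = -1/30 + 17/585 = -1/234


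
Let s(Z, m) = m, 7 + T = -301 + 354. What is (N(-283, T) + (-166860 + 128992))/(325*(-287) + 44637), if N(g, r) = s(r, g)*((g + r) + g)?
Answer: -54646/24319 ≈ -2.2471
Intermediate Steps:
T = 46 (T = -7 + (-301 + 354) = -7 + 53 = 46)
N(g, r) = g*(r + 2*g) (N(g, r) = g*((g + r) + g) = g*(r + 2*g))
(N(-283, T) + (-166860 + 128992))/(325*(-287) + 44637) = (-283*(46 + 2*(-283)) + (-166860 + 128992))/(325*(-287) + 44637) = (-283*(46 - 566) - 37868)/(-93275 + 44637) = (-283*(-520) - 37868)/(-48638) = (147160 - 37868)*(-1/48638) = 109292*(-1/48638) = -54646/24319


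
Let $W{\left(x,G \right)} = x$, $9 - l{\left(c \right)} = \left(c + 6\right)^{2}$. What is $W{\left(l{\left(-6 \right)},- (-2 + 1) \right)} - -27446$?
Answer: $27455$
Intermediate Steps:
$l{\left(c \right)} = 9 - \left(6 + c\right)^{2}$ ($l{\left(c \right)} = 9 - \left(c + 6\right)^{2} = 9 - \left(6 + c\right)^{2}$)
$W{\left(l{\left(-6 \right)},- (-2 + 1) \right)} - -27446 = \left(9 - \left(6 - 6\right)^{2}\right) - -27446 = \left(9 - 0^{2}\right) + 27446 = \left(9 - 0\right) + 27446 = \left(9 + 0\right) + 27446 = 9 + 27446 = 27455$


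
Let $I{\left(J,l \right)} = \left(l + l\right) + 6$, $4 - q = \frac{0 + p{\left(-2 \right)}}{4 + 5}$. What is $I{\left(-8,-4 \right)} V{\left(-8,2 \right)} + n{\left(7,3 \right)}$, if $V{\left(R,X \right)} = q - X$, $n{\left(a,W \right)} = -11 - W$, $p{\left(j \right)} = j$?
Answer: $- \frac{166}{9} \approx -18.444$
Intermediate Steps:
$q = \frac{38}{9}$ ($q = 4 - \frac{0 - 2}{4 + 5} = 4 - - \frac{2}{9} = 4 + \frac{2}{9} = \frac{38}{9} \approx 4.2222$)
$V{\left(R,X \right)} = \frac{38}{9} - X$
$I{\left(J,l \right)} = 6 + 2 l$ ($I{\left(J,l \right)} = 2 l + 6 = 6 + 2 l$)
$I{\left(-8,-4 \right)} V{\left(-8,2 \right)} + n{\left(7,3 \right)} = \left(6 + 2 \left(-4\right)\right) \left(\frac{38}{9} - 2\right) - 14 = \left(6 - 8\right) \left(\frac{38}{9} - 2\right) - 14 = \left(-2\right) \frac{20}{9} - 14 = - \frac{40}{9} - 14 = - \frac{166}{9}$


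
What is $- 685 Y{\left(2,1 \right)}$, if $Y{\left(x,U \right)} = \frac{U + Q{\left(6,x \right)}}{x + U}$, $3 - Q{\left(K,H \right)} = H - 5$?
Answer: $- \frac{4795}{3} \approx -1598.3$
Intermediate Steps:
$Q{\left(K,H \right)} = 8 - H$ ($Q{\left(K,H \right)} = 3 - \left(H - 5\right) = 3 - \left(-5 + H\right) = 8 - H$)
$Y{\left(x,U \right)} = \frac{8 + U - x}{U + x}$ ($Y{\left(x,U \right)} = \frac{U - \left(-8 + x\right)}{x + U} = \frac{8 + U - x}{U + x}$)
$- 685 Y{\left(2,1 \right)} = - 685 \frac{8 + 1 - 2}{1 + 2} = - 685 \frac{8 + 1 - 2}{3} = - 685 \cdot \frac{1}{3} \cdot 7 = \left(-685\right) \frac{7}{3} = - \frac{4795}{3}$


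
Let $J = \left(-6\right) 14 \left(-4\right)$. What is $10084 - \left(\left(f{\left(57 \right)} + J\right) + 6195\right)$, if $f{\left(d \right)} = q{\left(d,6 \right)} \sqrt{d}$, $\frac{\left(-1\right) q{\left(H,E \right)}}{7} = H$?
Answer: $3553 + 399 \sqrt{57} \approx 6565.4$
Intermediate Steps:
$J = 336$ ($J = \left(-84\right) \left(-4\right) = 336$)
$q{\left(H,E \right)} = - 7 H$
$f{\left(d \right)} = - 7 d^{\frac{3}{2}}$ ($f{\left(d \right)} = - 7 d \sqrt{d} = - 7 d^{\frac{3}{2}}$)
$10084 - \left(\left(f{\left(57 \right)} + J\right) + 6195\right) = 10084 - \left(\left(- 7 \cdot 57^{\frac{3}{2}} + 336\right) + 6195\right) = 10084 - \left(\left(- 7 \cdot 57 \sqrt{57} + 336\right) + 6195\right) = 10084 - \left(\left(- 399 \sqrt{57} + 336\right) + 6195\right) = 10084 - \left(\left(336 - 399 \sqrt{57}\right) + 6195\right) = 10084 - \left(6531 - 399 \sqrt{57}\right) = 3553 + 399 \sqrt{57}$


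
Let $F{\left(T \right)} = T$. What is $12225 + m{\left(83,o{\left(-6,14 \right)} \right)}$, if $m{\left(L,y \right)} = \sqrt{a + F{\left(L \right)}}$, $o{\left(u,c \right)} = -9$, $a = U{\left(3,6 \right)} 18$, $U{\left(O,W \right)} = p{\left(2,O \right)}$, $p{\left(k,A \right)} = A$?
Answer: $12225 + \sqrt{137} \approx 12237.0$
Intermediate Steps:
$U{\left(O,W \right)} = O$
$a = 54$ ($a = 3 \cdot 18 = 54$)
$m{\left(L,y \right)} = \sqrt{54 + L}$
$12225 + m{\left(83,o{\left(-6,14 \right)} \right)} = 12225 + \sqrt{54 + 83} = 12225 + \sqrt{137}$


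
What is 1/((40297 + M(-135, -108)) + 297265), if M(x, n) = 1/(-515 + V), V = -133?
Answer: 648/218740175 ≈ 2.9624e-6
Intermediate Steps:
M(x, n) = -1/648 (M(x, n) = 1/(-515 - 133) = 1/(-648) = -1/648)
1/((40297 + M(-135, -108)) + 297265) = 1/((40297 - 1/648) + 297265) = 1/(26112455/648 + 297265) = 1/(218740175/648) = 648/218740175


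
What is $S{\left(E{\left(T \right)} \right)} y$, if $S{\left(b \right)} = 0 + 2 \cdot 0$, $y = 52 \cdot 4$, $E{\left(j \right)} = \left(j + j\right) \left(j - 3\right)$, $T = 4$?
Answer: $0$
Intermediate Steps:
$E{\left(j \right)} = 2 j \left(-3 + j\right)$
$y = 208$
$S{\left(b \right)} = 0$ ($S{\left(b \right)} = 0 + 0 = 0$)
$S{\left(E{\left(T \right)} \right)} y = 0 \cdot 208 = 0$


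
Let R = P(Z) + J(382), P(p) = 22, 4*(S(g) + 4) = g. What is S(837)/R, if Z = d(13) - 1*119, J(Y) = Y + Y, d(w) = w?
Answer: 821/3144 ≈ 0.26113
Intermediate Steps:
J(Y) = 2*Y
S(g) = -4 + g/4
Z = -106 (Z = 13 - 1*119 = 13 - 119 = -106)
R = 786 (R = 22 + 2*382 = 22 + 764 = 786)
S(837)/R = (-4 + (¼)*837)/786 = (-4 + 837/4)*(1/786) = (821/4)*(1/786) = 821/3144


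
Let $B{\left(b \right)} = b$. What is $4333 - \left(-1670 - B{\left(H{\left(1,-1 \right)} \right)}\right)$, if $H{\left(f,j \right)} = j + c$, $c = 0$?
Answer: $6002$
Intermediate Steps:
$H{\left(f,j \right)} = j$ ($H{\left(f,j \right)} = j + 0 = j$)
$4333 - \left(-1670 - B{\left(H{\left(1,-1 \right)} \right)}\right) = 4333 - \left(-1670 - -1\right) = 4333 - \left(-1670 + 1\right) = 4333 - -1669 = 4333 + 1669 = 6002$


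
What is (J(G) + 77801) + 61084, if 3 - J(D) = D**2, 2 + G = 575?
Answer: -189441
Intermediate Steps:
G = 573 (G = -2 + 575 = 573)
J(D) = 3 - D**2
(J(G) + 77801) + 61084 = ((3 - 1*573**2) + 77801) + 61084 = ((3 - 1*328329) + 77801) + 61084 = ((3 - 328329) + 77801) + 61084 = (-328326 + 77801) + 61084 = -250525 + 61084 = -189441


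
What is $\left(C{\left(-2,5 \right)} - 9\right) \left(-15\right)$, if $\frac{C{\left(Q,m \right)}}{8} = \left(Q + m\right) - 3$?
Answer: $135$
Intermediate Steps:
$C{\left(Q,m \right)} = -24 + 8 Q + 8 m$ ($C{\left(Q,m \right)} = 8 \left(\left(Q + m\right) - 3\right) = 8 \left(-3 + Q + m\right) = -24 + 8 Q + 8 m$)
$\left(C{\left(-2,5 \right)} - 9\right) \left(-15\right) = \left(\left(-24 + 8 \left(-2\right) + 8 \cdot 5\right) - 9\right) \left(-15\right) = \left(\left(-24 - 16 + 40\right) - 9\right) \left(-15\right) = \left(0 - 9\right) \left(-15\right) = \left(-9\right) \left(-15\right) = 135$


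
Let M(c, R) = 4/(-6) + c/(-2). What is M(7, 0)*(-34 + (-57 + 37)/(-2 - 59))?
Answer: 25675/183 ≈ 140.30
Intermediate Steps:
M(c, R) = -⅔ - c/2 (M(c, R) = 4*(-⅙) + c*(-½) = -⅔ - c/2)
M(7, 0)*(-34 + (-57 + 37)/(-2 - 59)) = (-⅔ - ½*7)*(-34 + (-57 + 37)/(-2 - 59)) = (-⅔ - 7/2)*(-34 - 20/(-61)) = -25*(-34 - 20*(-1/61))/6 = -25*(-34 + 20/61)/6 = -25/6*(-2054/61) = 25675/183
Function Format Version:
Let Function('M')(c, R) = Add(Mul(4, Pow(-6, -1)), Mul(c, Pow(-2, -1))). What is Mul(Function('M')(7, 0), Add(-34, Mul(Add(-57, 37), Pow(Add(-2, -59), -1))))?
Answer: Rational(25675, 183) ≈ 140.30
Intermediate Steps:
Function('M')(c, R) = Add(Rational(-2, 3), Mul(Rational(-1, 2), c)) (Function('M')(c, R) = Add(Mul(4, Rational(-1, 6)), Mul(c, Rational(-1, 2))) = Add(Rational(-2, 3), Mul(Rational(-1, 2), c)))
Mul(Function('M')(7, 0), Add(-34, Mul(Add(-57, 37), Pow(Add(-2, -59), -1)))) = Mul(Add(Rational(-2, 3), Mul(Rational(-1, 2), 7)), Add(-34, Mul(Add(-57, 37), Pow(Add(-2, -59), -1)))) = Mul(Add(Rational(-2, 3), Rational(-7, 2)), Add(-34, Mul(-20, Pow(-61, -1)))) = Mul(Rational(-25, 6), Add(-34, Mul(-20, Rational(-1, 61)))) = Mul(Rational(-25, 6), Add(-34, Rational(20, 61))) = Mul(Rational(-25, 6), Rational(-2054, 61)) = Rational(25675, 183)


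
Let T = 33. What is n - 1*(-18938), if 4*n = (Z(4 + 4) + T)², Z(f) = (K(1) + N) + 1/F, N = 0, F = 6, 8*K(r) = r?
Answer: 44271553/2304 ≈ 19215.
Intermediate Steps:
K(r) = r/8
Z(f) = 7/24 (Z(f) = ((⅛)*1 + 0) + 1/6 = (⅛ + 0) + ⅙ = ⅛ + ⅙ = 7/24)
n = 638401/2304 (n = (7/24 + 33)²/4 = (799/24)²/4 = (¼)*(638401/576) = 638401/2304 ≈ 277.08)
n - 1*(-18938) = 638401/2304 - 1*(-18938) = 638401/2304 + 18938 = 44271553/2304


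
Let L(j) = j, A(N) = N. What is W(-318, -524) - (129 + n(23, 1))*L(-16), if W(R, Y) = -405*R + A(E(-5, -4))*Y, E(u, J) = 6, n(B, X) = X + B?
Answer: 128094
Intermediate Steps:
n(B, X) = B + X
W(R, Y) = -405*R + 6*Y
W(-318, -524) - (129 + n(23, 1))*L(-16) = (-405*(-318) + 6*(-524)) - (129 + (23 + 1))*(-16) = (128790 - 3144) - (129 + 24)*(-16) = 125646 - 153*(-16) = 125646 - 1*(-2448) = 125646 + 2448 = 128094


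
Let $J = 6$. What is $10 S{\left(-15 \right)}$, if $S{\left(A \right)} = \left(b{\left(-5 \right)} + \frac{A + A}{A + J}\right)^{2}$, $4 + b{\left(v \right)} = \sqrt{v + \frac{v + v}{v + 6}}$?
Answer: $- \frac{1310}{9} - \frac{40 i \sqrt{15}}{3} \approx -145.56 - 51.64 i$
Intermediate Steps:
$b{\left(v \right)} = -4 + \sqrt{v + \frac{2 v}{6 + v}}$ ($b{\left(v \right)} = -4 + \sqrt{v + \frac{v + v}{v + 6}} = -4 + \sqrt{v + \frac{2 v}{6 + v}}$)
$S{\left(A \right)} = \left(-4 + i \sqrt{15} + \frac{2 A}{6 + A}\right)^{2}$ ($S{\left(A \right)} = \left(\left(-4 + \sqrt{- \frac{5 \left(8 - 5\right)}{6 - 5}}\right) + \frac{A + A}{A + 6}\right)^{2} = \left(\left(-4 + \sqrt{\left(-5\right) 1^{-1} \cdot 3}\right) + \frac{2 A}{6 + A}\right)^{2} = \left(\left(-4 + \sqrt{\left(-5\right) 1 \cdot 3}\right) + \frac{2 A}{6 + A}\right)^{2} = \left(\left(-4 + \sqrt{-15}\right) + \frac{2 A}{6 + A}\right)^{2} = \left(\left(-4 + i \sqrt{15}\right) + \frac{2 A}{6 + A}\right)^{2} = \left(-4 + i \sqrt{15} + \frac{2 A}{6 + A}\right)^{2}$)
$10 S{\left(-15 \right)} = 10 \frac{\left(24 + 2 \left(-15\right) - 6 i \sqrt{15} - i \left(-15\right) \sqrt{15}\right)^{2}}{\left(6 - 15\right)^{2}} = 10 \frac{\left(24 - 30 - 6 i \sqrt{15} + 15 i \sqrt{15}\right)^{2}}{81} = 10 \frac{\left(-6 + 9 i \sqrt{15}\right)^{2}}{81} = \frac{10 \left(-6 + 9 i \sqrt{15}\right)^{2}}{81}$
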